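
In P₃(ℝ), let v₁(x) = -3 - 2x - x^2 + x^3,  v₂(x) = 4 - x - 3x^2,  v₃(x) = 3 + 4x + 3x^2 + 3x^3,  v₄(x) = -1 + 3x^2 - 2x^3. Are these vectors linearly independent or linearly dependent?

linearly independent

Write each element as a coordinate vector in ℝ⁴ using {1, x, …, x^3}.
Place the vectors as rows of a 4×4 matrix and reduce to echelon form.
The reduction yields 4 nonzero rows, so the rank is 4.
Since rank = 4 (the number of vectors), the set is linearly independent.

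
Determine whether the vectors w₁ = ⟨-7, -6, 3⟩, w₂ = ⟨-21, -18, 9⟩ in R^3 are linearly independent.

Place the vectors as rows of a 2×3 matrix and reduce to echelon form.
The reduction yields 1 nonzero row, so the rank is 1.
Since rank 1 < 2, the set is linearly dependent.
Indeed 3w₁ - w₂ = 0.

linearly dependent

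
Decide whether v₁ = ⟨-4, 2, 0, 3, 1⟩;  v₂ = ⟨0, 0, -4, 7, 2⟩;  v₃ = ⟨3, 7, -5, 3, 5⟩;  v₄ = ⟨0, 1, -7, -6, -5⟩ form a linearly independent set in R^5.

Row-reduce the matrix whose columns are v₁, v₂, v₃, v₄.
The reduction yields 4 nonzero rows, so the rank is 4.
Since rank = 4 (the number of vectors), the set is linearly independent.

linearly independent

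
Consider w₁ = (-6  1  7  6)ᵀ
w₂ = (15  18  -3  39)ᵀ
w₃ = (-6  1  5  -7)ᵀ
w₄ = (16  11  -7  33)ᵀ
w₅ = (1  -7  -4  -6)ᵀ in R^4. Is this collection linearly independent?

There are 5 vectors in a 4-dimensional space, so they cannot be linearly independent.

linearly dependent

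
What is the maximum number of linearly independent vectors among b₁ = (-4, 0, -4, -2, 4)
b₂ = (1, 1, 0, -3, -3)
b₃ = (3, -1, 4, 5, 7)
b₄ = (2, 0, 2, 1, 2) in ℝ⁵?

3

Apply Gaussian elimination to the matrix whose rows are b₁, b₂, b₃, b₄.
Exactly 3 pivots survive; hence the rank is 3.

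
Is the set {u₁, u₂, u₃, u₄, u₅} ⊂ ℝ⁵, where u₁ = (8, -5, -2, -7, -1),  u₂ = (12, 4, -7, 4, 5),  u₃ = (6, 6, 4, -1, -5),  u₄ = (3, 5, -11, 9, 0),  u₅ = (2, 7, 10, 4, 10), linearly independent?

Place the vectors as rows of a 5×5 matrix and reduce to echelon form.
The reduction yields 5 nonzero rows, so the rank is 5.
Since rank = 5 (the number of vectors), the set is linearly independent.

linearly independent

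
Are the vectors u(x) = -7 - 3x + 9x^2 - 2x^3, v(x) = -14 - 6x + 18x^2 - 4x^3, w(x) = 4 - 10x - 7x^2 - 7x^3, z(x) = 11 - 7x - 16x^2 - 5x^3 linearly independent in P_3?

linearly dependent

Write each element as a coordinate vector in ℝ⁴ using {1, x, …, x^3}.
Row-reduce the matrix whose columns are u, v, w, z.
The reduction yields 2 nonzero rows, so the rank is 2.
Since rank 2 < 4, the set is linearly dependent.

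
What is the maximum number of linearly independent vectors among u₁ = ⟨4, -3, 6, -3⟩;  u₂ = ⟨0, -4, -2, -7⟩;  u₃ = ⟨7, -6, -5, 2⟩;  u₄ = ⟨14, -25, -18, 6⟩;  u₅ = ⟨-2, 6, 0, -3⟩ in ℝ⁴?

Put the 4×5 matrix [u₁|u₂|u₃|u₄|u₅] into echelon form.
There are 4 pivot columns, so rank = 4.
(With 5 elements in a 4-dimensional space the rank is at most 4.)

4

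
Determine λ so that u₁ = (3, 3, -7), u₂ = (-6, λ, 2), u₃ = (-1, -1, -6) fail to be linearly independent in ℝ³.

λ = -6

The vectors are dependent exactly when the determinant of the matrix with rows u₁, u₂, u₃ vanishes.
The determinant works out to -25*λ - 150.
Solving -25*λ - 150 = 0 yields λ = -6.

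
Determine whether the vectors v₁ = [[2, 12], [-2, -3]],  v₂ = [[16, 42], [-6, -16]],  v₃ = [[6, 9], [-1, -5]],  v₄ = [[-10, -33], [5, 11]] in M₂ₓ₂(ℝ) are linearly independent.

Take coordinates with respect to the standard basis {E₁₁, E₁₂, E₂₁, E₂₂}.
Place the vectors as rows of a 4×4 matrix and reduce to echelon form.
The reduction yields 2 nonzero rows, so the rank is 2.
Since rank 2 < 4, the set is linearly dependent.

linearly dependent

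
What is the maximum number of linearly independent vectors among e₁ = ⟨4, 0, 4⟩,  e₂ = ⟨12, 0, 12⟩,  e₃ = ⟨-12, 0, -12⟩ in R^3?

Row-reduce the 3×3 matrix with these as rows.
Exactly 1 pivot survives; hence the rank is 1.

1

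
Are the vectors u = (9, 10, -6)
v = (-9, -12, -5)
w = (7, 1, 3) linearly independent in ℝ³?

Place the vectors as rows of a 3×3 matrix and reduce to echelon form.
The reduction yields 3 nonzero rows, so the rank is 3.
Since rank = 3 (the number of vectors), the set is linearly independent.

linearly independent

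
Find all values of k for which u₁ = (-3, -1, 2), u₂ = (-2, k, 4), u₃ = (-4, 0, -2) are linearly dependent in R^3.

k = -10/7

The vectors are dependent exactly when the determinant of the matrix with rows u₁, u₂, u₃ vanishes.
Cofactor expansion gives det = 14*k + 20.
Setting this to zero gives k = -10/7.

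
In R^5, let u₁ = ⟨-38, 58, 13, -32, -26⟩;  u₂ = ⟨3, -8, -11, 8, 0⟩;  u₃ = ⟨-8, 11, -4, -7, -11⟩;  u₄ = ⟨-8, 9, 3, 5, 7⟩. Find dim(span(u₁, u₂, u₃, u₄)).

3

Row-reduce the 4×5 matrix with these as rows.
The echelon form has 3 nonzero rows, so the rank is 3.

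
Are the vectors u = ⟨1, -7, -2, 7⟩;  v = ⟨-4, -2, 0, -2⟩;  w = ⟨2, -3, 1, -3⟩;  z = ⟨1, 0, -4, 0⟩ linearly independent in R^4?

Place the vectors as rows of a 4×4 matrix and reduce to echelon form.
The reduction yields 4 nonzero rows, so the rank is 4.
Since rank = 4 (the number of vectors), the set is linearly independent.

linearly independent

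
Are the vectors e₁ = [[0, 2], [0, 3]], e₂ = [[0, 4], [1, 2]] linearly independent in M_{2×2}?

Take coordinates with respect to the standard basis {E₁₁, E₁₂, E₂₁, E₂₂}.
Place the vectors as rows of a 2×4 matrix and reduce to echelon form.
The reduction yields 2 nonzero rows, so the rank is 2.
Since rank = 2 (the number of vectors), the set is linearly independent.

linearly independent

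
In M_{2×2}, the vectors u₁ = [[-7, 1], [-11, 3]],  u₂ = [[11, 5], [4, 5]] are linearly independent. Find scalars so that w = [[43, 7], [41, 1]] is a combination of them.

w = -3u₁ + 2u₂

Take coordinate vectors relative to {E₁₁, E₁₂, E₂₁, E₂₂}.
Since u₁, u₂ are independent, the coefficients expressing w are uniquely determined by a linear system.
Row-reducing the augmented matrix gives the unique coefficients (a₁, a₂) = (-3, 2).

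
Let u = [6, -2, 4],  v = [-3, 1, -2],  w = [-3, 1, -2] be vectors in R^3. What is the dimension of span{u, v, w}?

Apply Gaussian elimination to the matrix whose rows are u, v, w.
Reduction leaves 1 leading entry, giving rank 1.

1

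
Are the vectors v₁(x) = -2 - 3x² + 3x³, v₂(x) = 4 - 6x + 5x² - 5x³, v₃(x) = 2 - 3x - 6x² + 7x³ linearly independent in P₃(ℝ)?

linearly independent

Take coordinates with respect to the standard basis {1, x, …, x³}.
Place the vectors as rows of a 3×4 matrix and reduce to echelon form.
The reduction yields 3 nonzero rows, so the rank is 3.
Since rank = 3 (the number of vectors), the set is linearly independent.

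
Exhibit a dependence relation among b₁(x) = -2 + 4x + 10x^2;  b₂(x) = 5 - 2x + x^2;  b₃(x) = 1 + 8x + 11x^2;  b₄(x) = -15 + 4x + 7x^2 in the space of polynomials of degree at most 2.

Take coordinates with respect to {1, x, x^2}.
Row-reduce the matrix with b₁, b₂, b₃, b₄ as columns; the null space gives the coefficients.
One solution (up to scaling) is (2, -2, -1, -1).

2b₁ - 2b₂ - b₃ - b₄ = 0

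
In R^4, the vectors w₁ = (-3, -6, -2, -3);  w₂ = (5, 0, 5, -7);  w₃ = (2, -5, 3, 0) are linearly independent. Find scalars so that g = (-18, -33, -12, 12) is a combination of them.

g = 3w₁ - 3w₂ + 3w₃

Since w₁, w₂, w₃ are independent, the coefficients expressing g are uniquely determined by a linear system.
Row-reducing the augmented matrix gives the unique coefficients (α₁, α₂, α₃) = (3, -3, 3).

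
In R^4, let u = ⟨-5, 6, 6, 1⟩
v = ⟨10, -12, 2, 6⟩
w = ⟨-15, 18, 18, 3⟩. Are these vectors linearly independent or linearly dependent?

Row-reduce the matrix whose columns are u, v, w.
The reduction yields 2 nonzero rows, so the rank is 2.
Since rank 2 < 3, the set is linearly dependent.
Indeed 3u - w = 0.

linearly dependent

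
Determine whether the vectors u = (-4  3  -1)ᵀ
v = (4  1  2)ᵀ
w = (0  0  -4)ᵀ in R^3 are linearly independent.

Row-reduce the matrix whose columns are u, v, w.
The reduction yields 3 nonzero rows, so the rank is 3.
Since rank = 3 (the number of vectors), the set is linearly independent.

linearly independent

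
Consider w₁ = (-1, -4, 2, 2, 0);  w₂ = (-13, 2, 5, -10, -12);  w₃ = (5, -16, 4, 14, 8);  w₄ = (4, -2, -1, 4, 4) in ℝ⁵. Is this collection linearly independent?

Place the vectors as rows of a 4×5 matrix and reduce to echelon form.
The reduction yields 2 nonzero rows, so the rank is 2.
Since rank 2 < 4, the set is linearly dependent.

linearly dependent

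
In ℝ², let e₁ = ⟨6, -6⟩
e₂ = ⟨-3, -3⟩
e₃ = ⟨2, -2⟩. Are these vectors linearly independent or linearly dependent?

linearly dependent

There are 3 vectors in a 2-dimensional space, so they cannot be linearly independent.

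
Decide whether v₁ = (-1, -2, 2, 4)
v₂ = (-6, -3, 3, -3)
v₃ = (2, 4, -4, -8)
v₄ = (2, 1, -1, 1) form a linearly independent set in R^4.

linearly dependent

Place the vectors as rows of a 4×4 matrix and reduce to echelon form.
The reduction yields 2 nonzero rows, so the rank is 2.
Since rank 2 < 4, the set is linearly dependent.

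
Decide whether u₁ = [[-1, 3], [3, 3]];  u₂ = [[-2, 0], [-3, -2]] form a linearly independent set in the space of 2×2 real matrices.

Write each element as a coordinate vector in ℝ⁴ using {E₁₁, E₁₂, E₂₁, E₂₂}.
Place the vectors as rows of a 2×4 matrix and reduce to echelon form.
The reduction yields 2 nonzero rows, so the rank is 2.
Since rank = 2 (the number of vectors), the set is linearly independent.

linearly independent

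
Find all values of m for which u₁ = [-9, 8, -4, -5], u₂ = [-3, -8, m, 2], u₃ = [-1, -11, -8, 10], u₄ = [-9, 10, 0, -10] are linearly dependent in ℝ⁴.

The vectors are dependent exactly when the determinant of the matrix with rows u₁, u₂, u₃, u₄ vanishes.
Cofactor expansion gives det = 345*m + 1104.
Setting this to zero gives m = -16/5.

m = -16/5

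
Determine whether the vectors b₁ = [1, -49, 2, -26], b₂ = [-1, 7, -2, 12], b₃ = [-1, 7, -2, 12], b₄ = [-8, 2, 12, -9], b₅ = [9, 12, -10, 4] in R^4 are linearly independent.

There are 5 vectors in a 4-dimensional space, so they cannot be linearly independent.

linearly dependent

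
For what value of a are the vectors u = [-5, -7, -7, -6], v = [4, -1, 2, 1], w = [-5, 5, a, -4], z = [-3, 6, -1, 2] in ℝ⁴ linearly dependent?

a = -43

Place the vectors as rows of a 4×4 matrix; dependence ⇔ determinant zero.
Cofactor expansion gives det = -9*a - 387.
Setting this to zero gives a = -43.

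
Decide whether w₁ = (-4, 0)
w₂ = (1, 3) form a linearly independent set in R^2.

linearly independent

The matrix [w₁|w₂] has determinant -12.
A nonzero determinant means the columns are linearly independent.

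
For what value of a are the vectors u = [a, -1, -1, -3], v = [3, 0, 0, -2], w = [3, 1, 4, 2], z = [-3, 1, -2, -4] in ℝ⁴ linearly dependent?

a = 6

Dependence holds iff the 4×4 matrix [u v w z] is singular.
The determinant works out to 12*a - 72.
This vanishes exactly when a = 6.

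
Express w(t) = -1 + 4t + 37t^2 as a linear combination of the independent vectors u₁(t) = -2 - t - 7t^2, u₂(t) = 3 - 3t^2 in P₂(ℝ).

Identify each element with its coordinate vector in ℝ³ via {1, t, t^2}.
Solve the system with u₁, u₂ as columns and w as the right-hand side.
Back-substitution yields (a₁, a₂) = (-4, -3).

w = -4u₁ - 3u₂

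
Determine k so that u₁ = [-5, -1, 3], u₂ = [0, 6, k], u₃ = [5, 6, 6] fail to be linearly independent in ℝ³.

k = 54/5

The set is linearly dependent precisely when det[u₁; u₂; u₃] = 0.
The determinant works out to 25*k - 270.
Solving 25*k - 270 = 0 yields k = 54/5.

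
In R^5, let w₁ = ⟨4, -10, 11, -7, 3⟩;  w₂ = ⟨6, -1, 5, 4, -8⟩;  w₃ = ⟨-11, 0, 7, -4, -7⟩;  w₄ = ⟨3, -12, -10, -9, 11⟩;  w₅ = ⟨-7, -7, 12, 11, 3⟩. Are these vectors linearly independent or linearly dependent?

linearly independent

Place the vectors as rows of a 5×5 matrix and reduce to echelon form.
The reduction yields 5 nonzero rows, so the rank is 5.
Since rank = 5 (the number of vectors), the set is linearly independent.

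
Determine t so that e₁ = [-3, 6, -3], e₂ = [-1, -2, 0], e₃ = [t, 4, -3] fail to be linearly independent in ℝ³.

Place the vectors as rows of a 3×3 matrix; dependence ⇔ determinant zero.
The determinant works out to -6*t - 24.
This vanishes exactly when t = -4.

t = -4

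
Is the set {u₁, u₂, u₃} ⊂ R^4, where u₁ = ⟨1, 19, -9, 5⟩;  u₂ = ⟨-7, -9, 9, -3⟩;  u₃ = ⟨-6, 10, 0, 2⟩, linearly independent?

linearly dependent

Place the vectors as rows of a 3×4 matrix and reduce to echelon form.
The reduction yields 2 nonzero rows, so the rank is 2.
Since rank 2 < 3, the set is linearly dependent.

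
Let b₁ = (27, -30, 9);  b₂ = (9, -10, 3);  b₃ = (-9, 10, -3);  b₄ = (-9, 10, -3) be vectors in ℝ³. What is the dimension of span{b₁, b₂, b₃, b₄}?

Put the 3×4 matrix [b₁|b₂|b₃|b₄] into echelon form.
The echelon form has 1 nonzero row, so the rank is 1.
(With 4 elements in a 3-dimensional space the rank is at most 3.)

1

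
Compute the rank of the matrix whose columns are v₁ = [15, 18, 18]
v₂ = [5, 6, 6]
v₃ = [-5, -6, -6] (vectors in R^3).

Apply Gaussian elimination to the matrix whose rows are v₁, v₂, v₃.
There is 1 pivot column, so rank = 1.

1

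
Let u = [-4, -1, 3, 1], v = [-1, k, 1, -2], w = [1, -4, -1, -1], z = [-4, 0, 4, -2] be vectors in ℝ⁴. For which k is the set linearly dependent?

k = -4

The vectors are dependent exactly when the determinant of the matrix with rows u, v, w, z vanishes.
Cofactor expansion gives det = -6*k - 24.
This vanishes exactly when k = -4.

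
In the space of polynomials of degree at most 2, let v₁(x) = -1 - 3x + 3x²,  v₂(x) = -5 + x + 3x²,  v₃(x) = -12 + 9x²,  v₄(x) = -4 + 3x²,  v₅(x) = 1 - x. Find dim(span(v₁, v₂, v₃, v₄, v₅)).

2

Represent each element by its coordinate vector in ℝ³.
Put the 3×5 matrix [v₁|v₂|v₃|v₄|v₅] into echelon form.
Exactly 2 pivots survive; hence the rank is 2.
(With 5 elements in a 3-dimensional space the rank is at most 3.)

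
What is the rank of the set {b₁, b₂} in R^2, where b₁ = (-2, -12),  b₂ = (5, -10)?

2

Put the 2×2 matrix [b₁|b₂] into echelon form.
Reduction leaves 2 leading entries, giving rank 2.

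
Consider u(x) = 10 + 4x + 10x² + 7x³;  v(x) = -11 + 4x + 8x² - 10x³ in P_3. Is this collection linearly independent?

Write each element as a coordinate vector in ℝ⁴ using {1, x, …, x³}.
Place the vectors as rows of a 2×4 matrix and reduce to echelon form.
The reduction yields 2 nonzero rows, so the rank is 2.
Since rank = 2 (the number of vectors), the set is linearly independent.

linearly independent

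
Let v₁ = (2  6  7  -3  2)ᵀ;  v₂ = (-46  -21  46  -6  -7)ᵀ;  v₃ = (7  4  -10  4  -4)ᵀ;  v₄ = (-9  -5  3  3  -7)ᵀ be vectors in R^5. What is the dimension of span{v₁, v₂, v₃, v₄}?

Row-reduce the 4×5 matrix with these as rows.
Reduction leaves 3 leading entries, giving rank 3.

3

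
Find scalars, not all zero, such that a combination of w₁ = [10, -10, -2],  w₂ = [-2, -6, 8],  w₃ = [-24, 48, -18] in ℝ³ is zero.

Set up α₁w₁ + … + α₃w₃ = 0 and solve the homogeneous system.
A generator of the null space is (3, 3, 1).

3w₁ + 3w₂ + w₃ = 0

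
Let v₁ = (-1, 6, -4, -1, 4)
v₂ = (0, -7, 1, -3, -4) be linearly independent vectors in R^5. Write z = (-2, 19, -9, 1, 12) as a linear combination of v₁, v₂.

z = 2v₁ - v₂

Set up the augmented matrix [v₁ | v₂ | z] and row-reduce.
The system has the unique solution (c₁, c₂) = (2, -1).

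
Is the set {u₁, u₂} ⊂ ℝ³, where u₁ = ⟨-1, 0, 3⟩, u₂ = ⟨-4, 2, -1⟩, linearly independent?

linearly independent

Place the vectors as rows of a 2×3 matrix and reduce to echelon form.
The reduction yields 2 nonzero rows, so the rank is 2.
Since rank = 2 (the number of vectors), the set is linearly independent.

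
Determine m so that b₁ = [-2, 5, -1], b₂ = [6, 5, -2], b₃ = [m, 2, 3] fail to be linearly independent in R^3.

Place the vectors as rows of a 3×3 matrix; dependence ⇔ determinant zero.
Expanding, det = -5*m - 140.
Setting this to zero gives m = -28.

m = -28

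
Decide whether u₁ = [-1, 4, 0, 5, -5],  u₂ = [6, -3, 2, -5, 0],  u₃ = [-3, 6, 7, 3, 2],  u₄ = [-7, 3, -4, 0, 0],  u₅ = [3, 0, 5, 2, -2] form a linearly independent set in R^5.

linearly independent

Place the vectors as rows of a 5×5 matrix and reduce to echelon form.
The reduction yields 5 nonzero rows, so the rank is 5.
Since rank = 5 (the number of vectors), the set is linearly independent.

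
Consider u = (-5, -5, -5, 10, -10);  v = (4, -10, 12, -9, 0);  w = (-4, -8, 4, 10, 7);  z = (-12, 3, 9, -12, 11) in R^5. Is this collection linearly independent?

linearly independent

Row-reduce the matrix whose columns are u, v, w, z.
The reduction yields 4 nonzero rows, so the rank is 4.
Since rank = 4 (the number of vectors), the set is linearly independent.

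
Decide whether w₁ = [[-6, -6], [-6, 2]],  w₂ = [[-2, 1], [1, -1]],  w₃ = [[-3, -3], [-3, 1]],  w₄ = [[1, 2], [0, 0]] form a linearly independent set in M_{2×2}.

Take coordinates with respect to the standard basis {E₁₁, E₁₂, E₂₁, E₂₂}.
One vector is a scalar multiple of another, so the set is dependent.

linearly dependent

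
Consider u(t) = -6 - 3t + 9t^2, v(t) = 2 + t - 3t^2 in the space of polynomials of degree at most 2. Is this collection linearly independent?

linearly dependent

Write each element as a coordinate vector in ℝ³ using {1, t, t^2}.
Place the vectors as rows of a 2×3 matrix and reduce to echelon form.
The reduction yields 1 nonzero row, so the rank is 1.
Since rank 1 < 2, the set is linearly dependent.
Indeed u + 3v = 0.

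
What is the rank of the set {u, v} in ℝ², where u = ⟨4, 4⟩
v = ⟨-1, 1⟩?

Form the matrix with u, v as columns and reduce.
There are 2 pivot columns, so rank = 2.

rank 2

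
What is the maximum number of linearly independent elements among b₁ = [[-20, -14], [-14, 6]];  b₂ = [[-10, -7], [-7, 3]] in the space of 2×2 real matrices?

1

Use coordinates relative to {E₁₁, E₁₂, E₂₁, E₂₂}.
Form the matrix with b₁, b₂ as columns and reduce.
Exactly 1 pivot survives; hence the rank is 1.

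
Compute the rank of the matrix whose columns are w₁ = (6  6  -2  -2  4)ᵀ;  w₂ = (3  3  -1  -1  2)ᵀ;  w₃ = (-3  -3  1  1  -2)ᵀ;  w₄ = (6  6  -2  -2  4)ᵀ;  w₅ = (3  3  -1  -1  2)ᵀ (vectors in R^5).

Form the matrix with w₁, w₂, w₃, w₄, w₅ as columns and reduce.
Reduction leaves 1 leading entry, giving rank 1.

rank 1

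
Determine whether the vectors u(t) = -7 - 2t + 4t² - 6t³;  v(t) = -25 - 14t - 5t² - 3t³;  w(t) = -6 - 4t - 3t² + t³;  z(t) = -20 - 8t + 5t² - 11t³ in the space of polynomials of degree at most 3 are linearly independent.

Write each element as a coordinate vector in ℝ⁴ using {1, t, …, t³}.
Row-reduce the matrix whose columns are u, v, w, z.
The reduction yields 2 nonzero rows, so the rank is 2.
Since rank 2 < 4, the set is linearly dependent.

linearly dependent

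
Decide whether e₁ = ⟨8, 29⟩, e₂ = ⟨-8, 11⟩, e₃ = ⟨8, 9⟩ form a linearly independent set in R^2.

There are 3 vectors in a 2-dimensional space, so they cannot be linearly independent.

linearly dependent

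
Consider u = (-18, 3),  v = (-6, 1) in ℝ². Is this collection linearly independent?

linearly dependent

One vector is a scalar multiple of another, so the set is dependent.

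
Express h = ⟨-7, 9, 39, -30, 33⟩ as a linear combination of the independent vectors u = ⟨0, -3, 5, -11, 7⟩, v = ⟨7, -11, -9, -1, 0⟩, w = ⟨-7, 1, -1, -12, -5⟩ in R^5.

h = 4u - 2v - w

Write h = c₁u + … + c₃w and equate components.
Row-reducing the augmented matrix gives the unique coefficients (c₁, c₂, c₃) = (4, -2, -1).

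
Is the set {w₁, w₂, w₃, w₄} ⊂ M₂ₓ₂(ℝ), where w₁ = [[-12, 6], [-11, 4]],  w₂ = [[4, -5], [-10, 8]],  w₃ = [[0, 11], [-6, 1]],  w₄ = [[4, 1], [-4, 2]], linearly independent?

linearly independent

Write each element as a coordinate vector in ℝ⁴ using {E₁₁, E₁₂, E₂₁, E₂₂}.
Form the 4×4 matrix with these as columns; its determinant is 1464.
A nonzero determinant means the columns are linearly independent.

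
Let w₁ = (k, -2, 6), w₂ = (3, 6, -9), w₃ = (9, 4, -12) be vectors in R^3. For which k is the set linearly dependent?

The set is linearly dependent precisely when det[w₁; w₂; w₃] = 0.
Cofactor expansion gives det = -36*k - 162.
Setting this to zero gives k = -9/2.

k = -9/2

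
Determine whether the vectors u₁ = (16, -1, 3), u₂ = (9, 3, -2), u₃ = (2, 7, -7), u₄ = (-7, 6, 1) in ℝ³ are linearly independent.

There are 4 vectors in a 3-dimensional space, so they cannot be linearly independent.

linearly dependent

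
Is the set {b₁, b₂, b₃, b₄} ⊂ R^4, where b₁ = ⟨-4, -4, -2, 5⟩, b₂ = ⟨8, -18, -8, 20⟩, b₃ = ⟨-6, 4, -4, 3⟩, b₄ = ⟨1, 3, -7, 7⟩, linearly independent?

linearly dependent

Place the vectors as rows of a 4×4 matrix and reduce to echelon form.
The reduction yields 3 nonzero rows, so the rank is 3.
Since rank 3 < 4, the set is linearly dependent.
Indeed 3b₁ - b₂ - 3b₃ + 2b₄ = 0.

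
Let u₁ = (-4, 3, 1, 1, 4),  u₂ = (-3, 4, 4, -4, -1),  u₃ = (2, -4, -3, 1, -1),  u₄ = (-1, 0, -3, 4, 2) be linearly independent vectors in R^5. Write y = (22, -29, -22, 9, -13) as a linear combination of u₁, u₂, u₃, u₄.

y = -3u₁ - u₂ + 4u₃ + u₄

Set up the augmented matrix [u₁ | u₂ | u₃ | u₄ | y] and row-reduce.
The system has the unique solution (a₁, …, a₄) = (-3, -1, 4, 1).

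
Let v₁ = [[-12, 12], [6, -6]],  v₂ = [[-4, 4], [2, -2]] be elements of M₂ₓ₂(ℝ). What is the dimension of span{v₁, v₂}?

dim = 1

Pass to coordinate vectors with respect to the basis {E₁₁, E₁₂, E₂₁, E₂₂}.
Put the 4×2 matrix [v₁|v₂] into echelon form.
There is 1 pivot column, so rank = 1.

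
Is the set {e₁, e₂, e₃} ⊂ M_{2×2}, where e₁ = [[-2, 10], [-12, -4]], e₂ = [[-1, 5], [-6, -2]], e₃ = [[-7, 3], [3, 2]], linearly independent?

Take coordinates with respect to the standard basis {E₁₁, E₁₂, E₂₁, E₂₂}.
Row-reduce the matrix whose columns are e₁, e₂, e₃.
The reduction yields 2 nonzero rows, so the rank is 2.
Since rank 2 < 3, the set is linearly dependent.

linearly dependent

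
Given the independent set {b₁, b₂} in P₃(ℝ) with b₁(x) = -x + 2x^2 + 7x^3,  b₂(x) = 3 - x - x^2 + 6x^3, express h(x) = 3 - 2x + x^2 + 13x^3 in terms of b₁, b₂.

h = b₁ + b₂

Identify each element with its coordinate vector in ℝ⁴ via {1, x, …, x^3}.
Since b₁, b₂ are independent, the coefficients expressing h are uniquely determined by a linear system.
The system has the unique solution (c₁, c₂) = (1, 1).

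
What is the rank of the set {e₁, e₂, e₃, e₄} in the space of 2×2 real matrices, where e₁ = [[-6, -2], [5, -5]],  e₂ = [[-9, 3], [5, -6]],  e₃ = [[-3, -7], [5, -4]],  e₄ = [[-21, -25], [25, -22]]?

Pass to coordinate vectors with respect to the basis {E₁₁, E₁₂, E₂₁, E₂₂}.
Put the 4×4 matrix [e₁|e₂|e₃|e₄] into echelon form.
Reduction leaves 2 leading entries, giving rank 2.

2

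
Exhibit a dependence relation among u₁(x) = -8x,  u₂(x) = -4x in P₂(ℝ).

u₁ - 2u₂ = 0

Pass to coordinate vectors relative to the basis {1, x, x²}.
Row-reduce the matrix with u₁, u₂ as columns; the null space gives the coefficients.
One solution (up to scaling) is (1, -2).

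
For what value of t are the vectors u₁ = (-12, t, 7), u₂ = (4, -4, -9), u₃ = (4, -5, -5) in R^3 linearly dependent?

t = 17

The vectors are dependent exactly when the determinant of the matrix with rows u₁, u₂, u₃ vanishes.
Cofactor expansion gives det = 272 - 16*t.
Solving 272 - 16*t = 0 yields t = 17.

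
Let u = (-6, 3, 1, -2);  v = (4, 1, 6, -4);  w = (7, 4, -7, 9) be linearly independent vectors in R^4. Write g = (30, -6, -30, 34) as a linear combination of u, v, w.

Solve the system with u, v, w as columns and g as the right-hand side.
Row-reducing the augmented matrix gives the unique coefficients (c₁, c₂, c₃) = (-4, -2, 2).

g = -4u - 2v + 2w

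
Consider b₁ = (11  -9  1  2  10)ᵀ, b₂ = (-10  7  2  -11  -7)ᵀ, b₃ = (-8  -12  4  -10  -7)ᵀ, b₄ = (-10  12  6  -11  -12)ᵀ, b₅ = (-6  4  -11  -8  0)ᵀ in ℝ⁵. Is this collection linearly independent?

linearly independent

Place the vectors as rows of a 5×5 matrix and reduce to echelon form.
The reduction yields 5 nonzero rows, so the rank is 5.
Since rank = 5 (the number of vectors), the set is linearly independent.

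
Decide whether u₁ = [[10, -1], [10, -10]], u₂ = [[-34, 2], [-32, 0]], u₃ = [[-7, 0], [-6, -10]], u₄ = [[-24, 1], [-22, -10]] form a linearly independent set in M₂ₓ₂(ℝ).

linearly dependent

Write each element as a coordinate vector in ℝ⁴ using {E₁₁, E₁₂, E₂₁, E₂₂}.
The matrix [u₁|u₂|u₃|u₄] has determinant 0.
A zero determinant means the columns are linearly dependent.
Indeed 2u₁ + u₂ - 2u₃ = 0.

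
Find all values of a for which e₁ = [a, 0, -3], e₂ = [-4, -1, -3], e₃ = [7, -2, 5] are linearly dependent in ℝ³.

The vectors are dependent exactly when the determinant of the matrix with rows e₁, e₂, e₃ vanishes.
The determinant works out to -11*a - 45.
Setting this to zero gives a = -45/11.

a = -45/11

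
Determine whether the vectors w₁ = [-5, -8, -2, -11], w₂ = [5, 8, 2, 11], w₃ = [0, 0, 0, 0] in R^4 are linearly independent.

linearly dependent

One of the vectors is the zero vector, so the set is linearly dependent.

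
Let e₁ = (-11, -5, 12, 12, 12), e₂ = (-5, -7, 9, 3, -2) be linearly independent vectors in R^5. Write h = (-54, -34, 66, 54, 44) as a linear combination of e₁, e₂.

h = 4e₁ + 2e₂

Solve the system with e₁, e₂ as columns and h as the right-hand side.
Back-substitution yields (c₁, c₂) = (4, 2).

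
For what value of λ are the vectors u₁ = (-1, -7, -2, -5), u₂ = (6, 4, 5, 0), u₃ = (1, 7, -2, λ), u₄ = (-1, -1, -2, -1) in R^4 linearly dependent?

λ = 7/3

Place the vectors as rows of a 4×4 matrix; dependence ⇔ determinant zero.
The determinant works out to 42*λ - 98.
Solving 42*λ - 98 = 0 yields λ = 7/3.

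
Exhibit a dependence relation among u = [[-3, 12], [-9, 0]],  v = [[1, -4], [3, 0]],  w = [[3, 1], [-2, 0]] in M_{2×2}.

Take coordinates with respect to {E₁₁, E₁₂, E₂₁, E₂₂}.
Write the vectors as columns of a matrix and find a nonzero vector in its null space.
A generator of the null space is (1, 3, 0).

u + 3v = 0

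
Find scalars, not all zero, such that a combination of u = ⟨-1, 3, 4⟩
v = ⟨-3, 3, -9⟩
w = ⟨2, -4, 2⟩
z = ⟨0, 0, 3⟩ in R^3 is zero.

Set up α₁u + … + α₄z = 0 and solve the homogeneous system.
One solution (up to scaling) is (3, 1, 3, -3).

3u + v + 3w - 3z = 0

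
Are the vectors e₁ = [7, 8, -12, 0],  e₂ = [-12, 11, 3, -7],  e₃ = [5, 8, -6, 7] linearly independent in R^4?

Place the vectors as rows of a 3×4 matrix and reduce to echelon form.
The reduction yields 3 nonzero rows, so the rank is 3.
Since rank = 3 (the number of vectors), the set is linearly independent.

linearly independent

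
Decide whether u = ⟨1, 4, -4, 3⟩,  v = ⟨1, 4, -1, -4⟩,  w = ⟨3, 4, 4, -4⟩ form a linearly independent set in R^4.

Row-reduce the matrix whose columns are u, v, w.
The reduction yields 3 nonzero rows, so the rank is 3.
Since rank = 3 (the number of vectors), the set is linearly independent.

linearly independent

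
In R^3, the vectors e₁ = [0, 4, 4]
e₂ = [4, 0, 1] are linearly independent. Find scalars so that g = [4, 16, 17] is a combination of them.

g = 4e₁ + e₂

Set up the augmented matrix [e₁ | e₂ | g] and row-reduce.
Row-reducing the augmented matrix gives the unique coefficients (α₁, α₂) = (4, 1).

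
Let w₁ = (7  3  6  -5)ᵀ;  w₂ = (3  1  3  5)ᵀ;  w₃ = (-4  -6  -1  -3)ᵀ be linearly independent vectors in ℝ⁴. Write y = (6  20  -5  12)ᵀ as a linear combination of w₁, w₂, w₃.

y = -w₁ - w₂ - 4w₃

Set up the augmented matrix [w₁ | w₂ | w₃ | y] and row-reduce.
The system has the unique solution (α₁, α₂, α₃) = (-1, -1, -4).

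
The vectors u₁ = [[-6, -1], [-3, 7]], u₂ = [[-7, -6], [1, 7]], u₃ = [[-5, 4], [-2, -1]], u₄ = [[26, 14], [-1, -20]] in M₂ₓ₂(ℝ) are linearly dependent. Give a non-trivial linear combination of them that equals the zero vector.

Write each element as a vector in ℝ⁴ using {E₁₁, E₁₂, E₂₁, E₂₂}.
Solve the homogeneous system with u₁, u₂, u₃, u₄ as columns by row-reducing the coefficient matrix.
One solution (up to scaling) is (0, 3, 1, 1).

3u₂ + u₃ + u₄ = 0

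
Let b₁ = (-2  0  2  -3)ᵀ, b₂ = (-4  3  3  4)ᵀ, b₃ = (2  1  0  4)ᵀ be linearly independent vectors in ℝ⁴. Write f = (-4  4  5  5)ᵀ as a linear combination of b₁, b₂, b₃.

f = b₁ + b₂ + b₃

Write f = c₁b₁ + … + c₃b₃ and equate components.
Row-reducing the augmented matrix gives the unique coefficients (c₁, c₂, c₃) = (1, 1, 1).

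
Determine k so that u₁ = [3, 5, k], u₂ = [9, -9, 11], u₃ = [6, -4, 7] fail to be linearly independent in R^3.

k = 7/3

The set is linearly dependent precisely when det[u₁; u₂; u₃] = 0.
Expanding, det = 18*k - 42.
Solving 18*k - 42 = 0 yields k = 7/3.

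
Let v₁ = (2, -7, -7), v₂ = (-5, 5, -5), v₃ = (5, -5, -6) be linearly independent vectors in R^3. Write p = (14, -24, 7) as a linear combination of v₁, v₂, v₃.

p = 2v₁ - 3v₂ - v₃

Set up the augmented matrix [v₁ | v₂ | v₃ | p] and row-reduce.
Row-reducing the augmented matrix gives the unique coefficients (a₁, a₂, a₃) = (2, -3, -1).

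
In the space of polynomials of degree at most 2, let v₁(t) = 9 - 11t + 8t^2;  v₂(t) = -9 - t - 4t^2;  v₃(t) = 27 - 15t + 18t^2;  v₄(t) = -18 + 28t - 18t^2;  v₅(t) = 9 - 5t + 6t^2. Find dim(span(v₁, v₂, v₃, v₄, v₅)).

2

Use coordinates relative to {1, t, t^2}.
Put the 3×5 matrix [v₁|v₂|v₃|v₄|v₅] into echelon form.
Exactly 2 pivots survive; hence the rank is 2.
(With 5 elements in a 3-dimensional space the rank is at most 3.)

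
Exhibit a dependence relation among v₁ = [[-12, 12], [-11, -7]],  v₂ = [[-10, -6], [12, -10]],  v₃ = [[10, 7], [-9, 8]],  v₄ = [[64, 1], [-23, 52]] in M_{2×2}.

2v₁ + 3v₂ - v₃ + v₄ = 0

Pass to coordinate vectors relative to the basis {E₁₁, E₁₂, E₂₁, E₂₂}.
Row-reduce the matrix with v₁, v₂, v₃, v₄ as columns; the null space gives the coefficients.
The free variable yields coefficients (2, 3, -1, 1) (any nonzero multiple also works).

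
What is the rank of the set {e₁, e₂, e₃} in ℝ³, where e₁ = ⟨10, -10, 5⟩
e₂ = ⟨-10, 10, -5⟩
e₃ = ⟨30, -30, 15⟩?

1

Put the 3×3 matrix [e₁|e₂|e₃] into echelon form.
The echelon form has 1 nonzero row, so the rank is 1.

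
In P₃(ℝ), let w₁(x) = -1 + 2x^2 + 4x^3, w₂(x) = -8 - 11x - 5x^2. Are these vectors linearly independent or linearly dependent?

Take coordinates with respect to the standard basis {1, x, …, x^3}.
Place the vectors as rows of a 2×4 matrix and reduce to echelon form.
The reduction yields 2 nonzero rows, so the rank is 2.
Since rank = 2 (the number of vectors), the set is linearly independent.

linearly independent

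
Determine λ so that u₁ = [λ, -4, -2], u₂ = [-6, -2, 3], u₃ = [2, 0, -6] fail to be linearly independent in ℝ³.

λ = -28/3

The vectors are dependent exactly when the determinant of the matrix with rows u₁, u₂, u₃ vanishes.
The determinant works out to 12*λ + 112.
This vanishes exactly when λ = -28/3.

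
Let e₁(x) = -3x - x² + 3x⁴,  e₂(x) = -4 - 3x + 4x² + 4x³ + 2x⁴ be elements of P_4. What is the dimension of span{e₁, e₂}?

Represent each element by its coordinate vector in ℝ⁵.
Form the matrix with e₁, e₂ as columns and reduce.
There are 2 pivot columns, so rank = 2.

2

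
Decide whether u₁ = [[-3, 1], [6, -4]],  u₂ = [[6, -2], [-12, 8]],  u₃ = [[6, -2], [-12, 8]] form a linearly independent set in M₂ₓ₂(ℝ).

linearly dependent

Write each element as a coordinate vector in ℝ⁴ using {E₁₁, E₁₂, E₂₁, E₂₂}.
Place the vectors as rows of a 3×4 matrix and reduce to echelon form.
The reduction yields 1 nonzero row, so the rank is 1.
Since rank 1 < 3, the set is linearly dependent.
Indeed 2u₁ + u₂ = 0.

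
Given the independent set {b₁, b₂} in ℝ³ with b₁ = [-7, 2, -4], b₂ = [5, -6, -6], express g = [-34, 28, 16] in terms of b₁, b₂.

Set up the augmented matrix [b₁ | b₂ | g] and row-reduce.
Row-reducing the augmented matrix gives the unique coefficients (a₁, a₂) = (2, -4).

g = 2b₁ - 4b₂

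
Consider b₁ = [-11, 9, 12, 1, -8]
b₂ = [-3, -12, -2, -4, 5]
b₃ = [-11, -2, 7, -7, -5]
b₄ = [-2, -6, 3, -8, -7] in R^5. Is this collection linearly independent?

Place the vectors as rows of a 4×5 matrix and reduce to echelon form.
The reduction yields 4 nonzero rows, so the rank is 4.
Since rank = 4 (the number of vectors), the set is linearly independent.

linearly independent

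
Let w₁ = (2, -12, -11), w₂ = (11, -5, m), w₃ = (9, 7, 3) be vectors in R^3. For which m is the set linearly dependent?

The set is linearly dependent precisely when det[w₁; w₂; w₃] = 0.
Expanding, det = -122*m - 976.
Setting this to zero gives m = -8.

m = -8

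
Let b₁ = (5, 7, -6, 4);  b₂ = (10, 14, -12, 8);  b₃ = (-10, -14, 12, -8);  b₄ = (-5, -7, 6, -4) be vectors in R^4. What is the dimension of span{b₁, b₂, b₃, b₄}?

Form the matrix with b₁, b₂, b₃, b₄ as columns and reduce.
There is 1 pivot column, so rank = 1.

1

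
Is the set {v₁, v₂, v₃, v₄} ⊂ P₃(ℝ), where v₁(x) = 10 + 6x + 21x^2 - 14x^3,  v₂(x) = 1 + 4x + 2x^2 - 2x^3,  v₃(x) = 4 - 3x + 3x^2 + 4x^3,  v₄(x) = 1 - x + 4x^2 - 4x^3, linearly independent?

linearly dependent

Take coordinates with respect to the standard basis {1, x, …, x^3}.
Row-reduce the matrix whose columns are v₁, v₂, v₃, v₄.
The reduction yields 3 nonzero rows, so the rank is 3.
Since rank 3 < 4, the set is linearly dependent.
Indeed v₁ - 3v₂ - v₃ - 3v₄ = 0.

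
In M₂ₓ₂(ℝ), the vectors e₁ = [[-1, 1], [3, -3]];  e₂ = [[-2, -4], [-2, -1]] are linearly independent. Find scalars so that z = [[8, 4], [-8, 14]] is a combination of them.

z = -4e₁ - 2e₂

Take coordinate vectors relative to {E₁₁, E₁₂, E₂₁, E₂₂}.
Since e₁, e₂ are independent, the coefficients expressing z are uniquely determined by a linear system.
Row-reducing the augmented matrix gives the unique coefficients (α₁, α₂) = (-4, -2).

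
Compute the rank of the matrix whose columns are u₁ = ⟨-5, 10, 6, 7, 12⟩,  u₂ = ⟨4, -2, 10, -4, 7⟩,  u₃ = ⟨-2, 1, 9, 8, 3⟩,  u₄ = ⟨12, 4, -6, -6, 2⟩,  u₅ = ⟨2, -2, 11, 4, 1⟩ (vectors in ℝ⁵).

Row-reduce the 5×5 matrix with these as rows.
Reduction leaves 5 leading entries, giving rank 5.

rank 5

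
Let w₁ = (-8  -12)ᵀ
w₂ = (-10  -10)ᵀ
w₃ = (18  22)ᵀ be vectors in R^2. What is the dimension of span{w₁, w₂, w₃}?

Put the 2×3 matrix [w₁|w₂|w₃] into echelon form.
Reduction leaves 2 leading entries, giving rank 2.
(With 3 elements in a 2-dimensional space the rank is at most 2.)

dim = 2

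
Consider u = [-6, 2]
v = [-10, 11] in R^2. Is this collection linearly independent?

linearly independent

Row-reduce the matrix whose columns are u, v.
The reduction yields 2 nonzero rows, so the rank is 2.
Since rank = 2 (the number of vectors), the set is linearly independent.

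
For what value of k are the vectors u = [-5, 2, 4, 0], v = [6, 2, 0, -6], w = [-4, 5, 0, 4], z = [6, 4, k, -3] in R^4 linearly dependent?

k = -12/5

Place the vectors as rows of a 4×4 matrix; dependence ⇔ determinant zero.
Cofactor expansion gives det = 190*k + 456.
Setting this to zero gives k = -12/5.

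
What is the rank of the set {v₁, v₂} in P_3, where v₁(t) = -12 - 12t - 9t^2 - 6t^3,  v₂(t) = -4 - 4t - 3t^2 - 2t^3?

rank 1

Pass to coordinate vectors with respect to the basis {1, t, …, t^3}.
Put the 4×2 matrix [v₁|v₂] into echelon form.
Exactly 1 pivot survives; hence the rank is 1.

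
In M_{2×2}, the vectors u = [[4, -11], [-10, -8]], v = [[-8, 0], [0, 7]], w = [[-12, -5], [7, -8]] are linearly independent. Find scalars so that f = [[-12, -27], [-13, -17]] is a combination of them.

Work in coordinates with respect to the standard basis {E₁₁, E₁₂, E₂₁, E₂₂}.
Write f = a₁u + … + a₃w and equate components.
The system has the unique solution (a₁, a₂, a₃) = (2, 1, 1).

f = 2u + v + w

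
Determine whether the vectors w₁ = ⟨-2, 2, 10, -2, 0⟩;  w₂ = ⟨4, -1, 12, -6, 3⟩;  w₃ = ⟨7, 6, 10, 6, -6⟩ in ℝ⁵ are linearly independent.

linearly independent

Place the vectors as rows of a 3×5 matrix and reduce to echelon form.
The reduction yields 3 nonzero rows, so the rank is 3.
Since rank = 3 (the number of vectors), the set is linearly independent.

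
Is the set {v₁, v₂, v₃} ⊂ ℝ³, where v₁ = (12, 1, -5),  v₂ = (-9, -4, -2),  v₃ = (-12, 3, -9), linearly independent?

linearly independent

Form the 3×3 matrix with these as columns; its determinant is 822.
A nonzero determinant means the columns are linearly independent.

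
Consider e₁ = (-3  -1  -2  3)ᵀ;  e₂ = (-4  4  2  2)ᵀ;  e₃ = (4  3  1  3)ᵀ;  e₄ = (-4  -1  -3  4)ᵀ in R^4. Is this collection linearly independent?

linearly independent

The matrix [e₁|e₂|e₃|e₄] has determinant -70.
A nonzero determinant means the columns are linearly independent.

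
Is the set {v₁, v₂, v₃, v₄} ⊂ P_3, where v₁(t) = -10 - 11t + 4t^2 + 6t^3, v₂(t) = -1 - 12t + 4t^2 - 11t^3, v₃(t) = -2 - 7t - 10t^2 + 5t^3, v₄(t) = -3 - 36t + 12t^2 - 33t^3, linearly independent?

Write each element as a coordinate vector in ℝ⁴ using {1, t, …, t^3}.
One vector is a scalar multiple of another, so the set is dependent.

linearly dependent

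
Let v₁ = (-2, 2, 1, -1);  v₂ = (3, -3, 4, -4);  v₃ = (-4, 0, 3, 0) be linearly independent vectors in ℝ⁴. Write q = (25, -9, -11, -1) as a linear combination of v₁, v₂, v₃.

Solve the system with v₁, v₂, v₃ as columns and q as the right-hand side.
Back-substitution yields (a₁, a₂, a₃) = (-3, 1, -4).

q = -3v₁ + v₂ - 4v₃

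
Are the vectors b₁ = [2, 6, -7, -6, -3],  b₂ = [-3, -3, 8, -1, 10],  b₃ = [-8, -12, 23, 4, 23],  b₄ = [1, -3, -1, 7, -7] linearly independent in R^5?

linearly dependent

Place the vectors as rows of a 4×5 matrix and reduce to echelon form.
The reduction yields 2 nonzero rows, so the rank is 2.
Since rank 2 < 4, the set is linearly dependent.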